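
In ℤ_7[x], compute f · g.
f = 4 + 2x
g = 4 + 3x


Expand and collect like terms; reduce coefficients mod 7:
x^0: 4·4 = 16 ≡ 2 (mod 7)
x^1: 4·3 + 2·4 = 20 ≡ 6 (mod 7)
x^2: 2·3 = 6 ≡ 6 (mod 7)
Result: 2 + 6x + 6x^2

f · g = 2 + 6x + 6x^2


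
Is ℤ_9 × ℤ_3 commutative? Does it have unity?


Direct product ring; commutative with unity (1,1); but (1,0)·(0,1) = (0,0) gives zero divisors, so not an integral domain
Commutative: Yes
Integral domain: No
Has unity: Yes

ℤ_9 × ℤ_3: Commutative=Yes, Unity=Yes


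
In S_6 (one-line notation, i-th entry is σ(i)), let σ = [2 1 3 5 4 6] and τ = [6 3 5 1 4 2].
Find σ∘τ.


σ∘τ: apply τ first, then σ
1 →τ 6 →σ 6
2 →τ 3 →σ 3
3 →τ 5 →σ 4
4 →τ 1 →σ 2
5 →τ 4 →σ 5
6 →τ 2 →σ 1

σ∘τ = [6 3 4 2 5 1]


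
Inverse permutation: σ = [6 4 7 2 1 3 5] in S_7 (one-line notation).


To find σ⁻¹, swap domain and range:
σ(1) = 6 → σ⁻¹(6) = 1
σ(2) = 4 → σ⁻¹(4) = 2
σ(3) = 7 → σ⁻¹(7) = 3
σ(4) = 2 → σ⁻¹(2) = 4
σ(5) = 1 → σ⁻¹(1) = 5
σ(6) = 3 → σ⁻¹(3) = 6
σ(7) = 5 → σ⁻¹(5) = 7

σ⁻¹ = [5 4 6 2 7 1 3]


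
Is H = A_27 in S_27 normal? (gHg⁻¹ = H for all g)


H = A_27 in S_27
A_27 has index 2 in S_27, and every subgroup of index 2 is normal

Yes, normal subgroup


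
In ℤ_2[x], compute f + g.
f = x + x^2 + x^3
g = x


Add coefficients mod 2:
x^0: 0 + 0 = 0 (mod 2)
x^1: 1 + 1 = 0 (mod 2)
x^2: 1 + 0 = 1 (mod 2)
x^3: 1 + 0 = 1 (mod 2)
Result: x^2 + x^3

f + g = x^2 + x^3


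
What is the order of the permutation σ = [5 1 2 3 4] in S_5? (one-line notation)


Cycle decomposition: (1 5 4 3 2)
Cycle lengths: 5
Order = lcm(5) = 5

ord(σ) = 5


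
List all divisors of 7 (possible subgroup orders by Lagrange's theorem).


Lagrange's theorem: |H| divides |G|
|G| = 7
Divisors of 7: 1, 7

Possible subgroup orders: {1, 7}


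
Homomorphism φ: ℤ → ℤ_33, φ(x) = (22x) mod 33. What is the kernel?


Kernel = preimage of identity
ker(φ) = {x ∈ ℤ : 22x ≡ 0 (mod 33)}. gcd(22,33) = 11, so 22x ≡ 0 (mod 33) ⟺ x ≡ 0 (mod 33/11 = 3). Hence ker(φ) = 3ℤ

ker(φ) = 3ℤ


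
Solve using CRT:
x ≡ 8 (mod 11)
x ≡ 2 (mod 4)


m₁ = 11, m₂ = 4, gcd = 1, so CRT applies. M = m₁·m₂ = 44
Let M₁ = M/m₁ = 4, M₂ = M/m₂ = 11
Find y₁ ≡ M₁⁻¹ (mod m₁): 4⁻¹ ≡ 3 (mod 11)
Find y₂ ≡ M₂⁻¹ (mod m₂): 11⁻¹ ≡ 3 (mod 4)
x = a₁·M₁·y₁ + a₂·M₂·y₂ = 8·4·3 + 2·11·3 = 162
Reduce mod 44: x ≡ 30
Check: 30 mod 11 = 8 ✓, 30 mod 4 = 2 ✓

x ≡ 30 (mod 44)


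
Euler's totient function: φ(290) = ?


Factor n: 290 = 2 × 5 × 29
φ(n) = n · ∏(1 - 1/p) over distinct primes p | n
φ(290) = 290 · (1 - 1/2) · (1 - 1/5) · (1 - 1/29) = 112

φ(290) = 112


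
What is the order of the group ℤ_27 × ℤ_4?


|A × B| = |A| · |B|
|ℤ_27 × ℤ_4| = 27 × 4 = 108

|ℤ_27 × ℤ_4| = 108


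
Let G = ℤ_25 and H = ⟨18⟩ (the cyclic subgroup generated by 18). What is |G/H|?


|⟨18⟩| = n / gcd(18, 25) = 25 / 1 = 25
H is normal (ℤ_25 is abelian).
|G/H| = |G| / |H| = 25 / 25 = 1

|G/H| = 1


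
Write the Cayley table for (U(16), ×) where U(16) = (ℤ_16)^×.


Elements: {1, 3, 5, 7, 9, 11, 13, 15}
Operation: multiplication mod 16
Entry (a, b) = (a × b) mod 16

Cayley table:
   |  1 |  3 |  5 |  7 |  9 | 11 | 13 | 15
 1 |  1 |  3 |  5 |  7 |  9 | 11 | 13 | 15
 3 |  3 |  9 | 15 |  5 | 11 |  1 |  7 | 13
 5 |  5 | 15 |  9 |  3 | 13 |  7 |  1 | 11
 7 |  7 |  5 |  3 |  1 | 15 | 13 | 11 |  9
 9 |  9 | 11 | 13 | 15 |  1 |  3 |  5 |  7
11 | 11 |  1 |  7 | 13 |  3 |  9 | 15 |  5
13 | 13 |  7 |  1 | 11 |  5 | 15 |  9 |  3
15 | 15 | 13 | 11 |  9 |  7 |  5 |  3 |  1


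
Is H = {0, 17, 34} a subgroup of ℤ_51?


Subgroup test for H = {0, 17, 34} in (ℤ_51, +):
(1) 0 ∈ H? Yes
(2) Closure: for all a,b ∈ H, (a+b) mod 51 ∈ H? Yes
(3) Inverses: for all a ∈ H, -a mod 51 ∈ H? Yes

Yes, H is a subgroup of ℤ_51


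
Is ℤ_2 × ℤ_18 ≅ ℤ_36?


Comparing ℤ_2 × ℤ_18 and ℤ_36:
gcd(2,18) = 2 ≠ 1. Max element order in ℤ_2×ℤ_18 is lcm(2,18) = 18 < 36, so it has no element of order 36

No, ℤ_2 × ℤ_18 ≇ ℤ_36


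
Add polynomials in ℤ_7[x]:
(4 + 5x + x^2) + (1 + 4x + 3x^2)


Add coefficients mod 7:
x^0: 4 + 1 = 5 (mod 7)
x^1: 5 + 4 = 2 (mod 7)
x^2: 1 + 3 = 4 (mod 7)
Result: 5 + 2x + 4x^2

f + g = 5 + 2x + 4x^2


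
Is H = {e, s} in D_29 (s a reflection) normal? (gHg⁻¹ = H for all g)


H = {e, s} in D_29 (s a reflection)
r·s·r⁻¹ = sr⁻² ≠ s for n ≥ 3, so {e, s} is not closed under conjugation

No, not a normal subgroup


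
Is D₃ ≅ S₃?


Comparing D₃ and S₃:
Both are the unique non-abelian group of order 6

Yes, D₃ ≅ S₃


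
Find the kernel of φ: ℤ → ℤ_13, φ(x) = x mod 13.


Kernel = preimage of identity
ker(φ) = {x ∈ ℤ : x ≡ 0 (mod 13)} = 13ℤ = {0, ±13, ±26, ...}

ker(φ) = 13ℤ


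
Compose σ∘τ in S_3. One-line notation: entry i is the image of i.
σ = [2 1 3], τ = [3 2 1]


σ∘τ: apply τ first, then σ
1 →τ 3 →σ 3
2 →τ 2 →σ 1
3 →τ 1 →σ 2

σ∘τ = [3 1 2]


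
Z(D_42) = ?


Z(G) = {g ∈ G | gx = xg for all x ∈ G}
For even n, Z(D_n) = {e, r^(n/2)}: the 180° rotation r^21 commutes with every reflection and rotation

Z(D_42) = {e, r^21}


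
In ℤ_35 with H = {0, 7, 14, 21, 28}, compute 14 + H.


14 + H = {14 + h (mod 35) : h ∈ H}
14+0=14, 14+7=21, 14+14=28, 14+21=0, 14+28=7
14 + H = {0, 7, 14, 21, 28} = 0 + H

14 + H = {0, 7, 14, 21, 28}


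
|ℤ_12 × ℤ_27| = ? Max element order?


|ℤ_12 × ℤ_27| = 12 × 27 = 324
Max element order = lcm(12,27) = 108
Cyclic? No (gcd=3)

|ℤ_12×ℤ_27| = 324, max element order = 108


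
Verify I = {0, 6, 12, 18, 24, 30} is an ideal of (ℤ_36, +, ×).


Check ideal conditions for I = {0, 6, 12, 18, 24, 30} in ℤ_36:
(1) I is an additive subgroup? Yes
(2) For r ∈ ℤ_36 and a ∈ I: r·a ∈ I? Yes

Yes, I is an ideal of ℤ_36


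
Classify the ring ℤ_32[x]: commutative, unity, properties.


ℤ_32 has zero divisors (2·16 ≡ 0), and these lift to constant zero divisors in ℤ_32[x]; so not an integral domain
Commutative: Yes
Integral domain: No
Has unity: Yes

ℤ_32[x]: Commutative=Yes, Unity=Yes


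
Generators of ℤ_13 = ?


g generates ℤ_n iff gcd(g,n) = 1
Checking each g ∈ {1,...,12}:
gcd(1,13) = 1
gcd(2,13) = 1
gcd(3,13) = 1
gcd(4,13) = 1
gcd(5,13) = 1
gcd(6,13) = 1
gcd(7,13) = 1
gcd(8,13) = 1
gcd(9,13) = 1
gcd(10,13) = 1
gcd(11,13) = 1
gcd(12,13) = 1
Generators: {1, 2, 3, 4, 5, 6, 7, 8, 9, 10, 11, 12}
Number of generators = φ(13) = 12

Generators of ℤ_13 = {1, 2, 3, 4, 5, 6, 7, 8, 9, 10, 11, 12}


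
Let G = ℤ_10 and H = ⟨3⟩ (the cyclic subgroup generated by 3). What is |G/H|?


|⟨3⟩| = n / gcd(3, 10) = 10 / 1 = 10
H is normal (ℤ_10 is abelian).
|G/H| = |G| / |H| = 10 / 10 = 1

|G/H| = 1


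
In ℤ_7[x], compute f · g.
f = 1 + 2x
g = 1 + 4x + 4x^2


Expand and collect like terms; reduce coefficients mod 7:
x^0: 1·1 = 1 ≡ 1 (mod 7)
x^1: 1·4 + 2·1 = 6 ≡ 6 (mod 7)
x^2: 1·4 + 2·4 = 12 ≡ 5 (mod 7)
x^3: 2·4 = 8 ≡ 1 (mod 7)
Result: 1 + 6x + 5x^2 + x^3

f · g = 1 + 6x + 5x^2 + x^3


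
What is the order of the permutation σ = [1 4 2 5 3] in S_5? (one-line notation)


Cycle decomposition: (2 4 5 3)
Cycle lengths: 4
Order = lcm(4) = 4

ord(σ) = 4


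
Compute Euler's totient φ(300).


Factor n: 300 = 2^2 × 3 × 5^2
φ(n) = n · ∏(1 - 1/p) over distinct primes p | n
φ(300) = 300 · (1 - 1/2) · (1 - 1/3) · (1 - 1/5) = 80

φ(300) = 80


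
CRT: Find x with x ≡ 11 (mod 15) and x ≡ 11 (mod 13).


m₁ = 15, m₂ = 13, gcd = 1, so CRT applies. M = m₁·m₂ = 195
Let M₁ = M/m₁ = 13, M₂ = M/m₂ = 15
Find y₁ ≡ M₁⁻¹ (mod m₁): 13⁻¹ ≡ 7 (mod 15)
Find y₂ ≡ M₂⁻¹ (mod m₂): 15⁻¹ ≡ 7 (mod 13)
x = a₁·M₁·y₁ + a₂·M₂·y₂ = 11·13·7 + 11·15·7 = 2156
Reduce mod 195: x ≡ 11
Check: 11 mod 15 = 11 ✓, 11 mod 13 = 11 ✓

x ≡ 11 (mod 195)


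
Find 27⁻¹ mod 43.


Use the extended Euclidean algorithm to write 1 = 27·s + 43·t; then s mod 43 is the inverse.
Euclidean algorithm:
  27 = 0·43 + 27
  43 = 1·27 + 16
  27 = 1·16 + 11
  16 = 1·11 + 5
  11 = 2·5 + 1
  5 = 5·1 + 0
gcd(27,43) = 1
Back-substitution gives: 27·(8) + 43·(-5) = 1
So 27⁻¹ ≡ 8 ≡ 8 (mod 43)
Check: 27 × 8 = 216 ≡ 1 (mod 43) ✓

27⁻¹ ≡ 8 (mod 43)


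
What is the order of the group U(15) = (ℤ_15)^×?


U(n) is the group of units mod n; |U(n)| = φ(n)
|U(15)| = φ(15) = 8

|U(15) = (ℤ_15)^×| = 8


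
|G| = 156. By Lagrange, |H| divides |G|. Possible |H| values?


Lagrange's theorem: |H| divides |G|
|G| = 156
Divisors of 156: 1, 2, 3, 4, 6, 12, 13, 26, 39, 52, 78, 156

Possible subgroup orders: {1, 2, 3, 4, 6, 12, 13, 26, 39, 52, 78, 156}


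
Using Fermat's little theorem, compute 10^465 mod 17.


Fermat's little theorem: if p is prime and gcd(a,p)=1, then a^(p-1) ≡ 1 (mod p)
p = 17 is prime, gcd(10,17) = 1
Reduce exponent: 465 mod 16 = 1
So 10^465 ≡ 10^1 (mod 17)
10^1 mod 17 = 10

10^465 ≡ 10 (mod 17)


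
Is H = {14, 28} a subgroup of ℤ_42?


Subgroup test for H = {14, 28} in (ℤ_42, +):
(1) 0 ∈ H? No
(2) Closure: for all a,b ∈ H, (a+b) mod 42 ∈ H? No  [counterexample: 14 + 28 = 0 ∉ H]
(3) Inverses: for all a ∈ H, -a mod 42 ∈ H? Yes

No, H is not a subgroup of ℤ_42


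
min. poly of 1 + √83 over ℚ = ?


Let α = 1 + √83. Then α - 1 = √83, so (α - 1)² = 83, giving α² - 2α - 82 = 0. Degree 2 and α ∉ ℚ, so this is the minimal polynomial.

Minimal polynomial: x² - 2x - 82


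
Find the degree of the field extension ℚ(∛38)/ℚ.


∛38 has minimal polynomial x³ - 38 (irreducible over ℚ since 38 is not a perfect cube)

[ℚ(∛38)/ℚ] = 3


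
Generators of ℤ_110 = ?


g generates ℤ_n iff gcd(g,n) = 1
Prime factors of 110: 2, 5, 11
Generators are g ∈ {1,...,109} not divisible by any of these primes.
Generators: {1, 3, 7, 9, 13, 17, 19, 21, 23, 27, 29, 31, 37, 39, 41, 43, 47, 49, 51, 53, 57, 59, 61, 63, 67, 69, 71, 73, 79, 81, 83, 87, 89, 91, 93, 97, 101, 103, 107, 109}
Number of generators = φ(110) = 40

Generators of ℤ_110 = {1, 3, 7, 9, 13, 17, 19, 21, 23, 27, 29, 31, 37, 39, 41, 43, 47, 49, 51, 53, 57, 59, 61, 63, 67, 69, 71, 73, 79, 81, 83, 87, 89, 91, 93, 97, 101, 103, 107, 109}


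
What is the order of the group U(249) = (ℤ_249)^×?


U(n) is the group of units mod n; |U(n)| = φ(n)
|U(249)| = φ(249) = 164

|U(249) = (ℤ_249)^×| = 164


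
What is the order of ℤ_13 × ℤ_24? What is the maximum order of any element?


|ℤ_13 × ℤ_24| = 13 × 24 = 312
Max element order = lcm(13,24) = 312
Cyclic? Yes (gcd=1)

|ℤ_13×ℤ_24| = 312, max element order = 312


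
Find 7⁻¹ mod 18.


Use the extended Euclidean algorithm to write 1 = 7·s + 18·t; then s mod 18 is the inverse.
Euclidean algorithm:
  7 = 0·18 + 7
  18 = 2·7 + 4
  7 = 1·4 + 3
  4 = 1·3 + 1
  3 = 3·1 + 0
gcd(7,18) = 1
Back-substitution gives: 7·(-5) + 18·(2) = 1
So 7⁻¹ ≡ -5 ≡ 13 (mod 18)
Check: 7 × 13 = 91 ≡ 1 (mod 18) ✓

7⁻¹ ≡ 13 (mod 18)


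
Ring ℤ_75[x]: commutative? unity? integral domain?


ℤ_75 has zero divisors (3·25 ≡ 0), and these lift to constant zero divisors in ℤ_75[x]; so not an integral domain
Commutative: Yes
Integral domain: No
Has unity: Yes

ℤ_75[x]: Commutative=Yes, Unity=Yes


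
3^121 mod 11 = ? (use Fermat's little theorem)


Fermat's little theorem: if p is prime and gcd(a,p)=1, then a^(p-1) ≡ 1 (mod p)
p = 11 is prime, gcd(3,11) = 1
Reduce exponent: 121 mod 10 = 1
So 3^121 ≡ 3^1 (mod 11)
3^1 mod 11 = 3

3^121 ≡ 3 (mod 11)


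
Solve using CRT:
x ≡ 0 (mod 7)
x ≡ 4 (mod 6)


m₁ = 7, m₂ = 6, gcd = 1, so CRT applies. M = m₁·m₂ = 42
Let M₁ = M/m₁ = 6, M₂ = M/m₂ = 7
Find y₁ ≡ M₁⁻¹ (mod m₁): 6⁻¹ ≡ 6 (mod 7)
Find y₂ ≡ M₂⁻¹ (mod m₂): 7⁻¹ ≡ 1 (mod 6)
x = a₁·M₁·y₁ + a₂·M₂·y₂ = 0·6·6 + 4·7·1 = 28
Reduce mod 42: x ≡ 28
Check: 28 mod 7 = 0 ✓, 28 mod 6 = 4 ✓

x ≡ 28 (mod 42)


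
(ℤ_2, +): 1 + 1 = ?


Operation: addition mod 2
1 + 1 = (a + b) mod 2 with a = 1, b = 1

1 + 1 = 0


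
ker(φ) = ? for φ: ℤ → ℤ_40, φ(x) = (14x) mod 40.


Kernel = preimage of identity
ker(φ) = {x ∈ ℤ : 14x ≡ 0 (mod 40)}. gcd(14,40) = 2, so 14x ≡ 0 (mod 40) ⟺ x ≡ 0 (mod 40/2 = 20). Hence ker(φ) = 20ℤ

ker(φ) = 20ℤ


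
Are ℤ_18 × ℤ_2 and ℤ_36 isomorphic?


Comparing ℤ_18 × ℤ_2 and ℤ_36:
gcd(18,2) = 2 ≠ 1. Max element order in ℤ_18×ℤ_2 is lcm(18,2) = 18 < 36, so it has no element of order 36

No, ℤ_18 × ℤ_2 ≇ ℤ_36


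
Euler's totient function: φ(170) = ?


Factor n: 170 = 2 × 5 × 17
φ(n) = n · ∏(1 - 1/p) over distinct primes p | n
φ(170) = 170 · (1 - 1/2) · (1 - 1/5) · (1 - 1/17) = 64

φ(170) = 64


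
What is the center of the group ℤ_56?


Z(G) = {g ∈ G | gx = xg for all x ∈ G}
ℤ_56 is abelian, so Z(G) = G

Z(ℤ_56) = ℤ_56


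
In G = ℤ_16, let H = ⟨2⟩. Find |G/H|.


|⟨2⟩| = n / gcd(2, 16) = 16 / 2 = 8
H is normal (ℤ_16 is abelian).
|G/H| = |G| / |H| = 16 / 8 = 2

|G/H| = 2


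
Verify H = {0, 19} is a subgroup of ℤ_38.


Subgroup test for H = {0, 19} in (ℤ_38, +):
(1) 0 ∈ H? Yes
(2) Closure: for all a,b ∈ H, (a+b) mod 38 ∈ H? Yes
(3) Inverses: for all a ∈ H, -a mod 38 ∈ H? Yes

Yes, H is a subgroup of ℤ_38


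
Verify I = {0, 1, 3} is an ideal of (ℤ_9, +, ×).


Check ideal conditions for I = {0, 1, 3} in ℤ_9:
(1) I is an additive subgroup? No
(2) For r ∈ ℤ_9 and a ∈ I: r·a ∈ I? No  [counterexample: r=2, a=1, r·a mod 9 = 2 ∉ I]

No, I is not an ideal of ℤ_9


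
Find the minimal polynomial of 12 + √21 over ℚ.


Let α = 12 + √21. Then α - 12 = √21, so (α - 12)² = 21, giving α² - 24α + 123 = 0. Degree 2 and α ∉ ℚ, so this is the minimal polynomial.

Minimal polynomial: x² - 24x + 123


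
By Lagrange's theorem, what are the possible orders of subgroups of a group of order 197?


Lagrange's theorem: |H| divides |G|
|G| = 197
Divisors of 197: 1, 197

Possible subgroup orders: {1, 197}


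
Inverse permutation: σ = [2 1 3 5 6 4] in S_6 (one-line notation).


To find σ⁻¹, swap domain and range:
σ(1) = 2 → σ⁻¹(2) = 1
σ(2) = 1 → σ⁻¹(1) = 2
σ(3) = 3 → σ⁻¹(3) = 3
σ(4) = 5 → σ⁻¹(5) = 4
σ(5) = 6 → σ⁻¹(6) = 5
σ(6) = 4 → σ⁻¹(4) = 6

σ⁻¹ = [2 1 3 6 4 5]


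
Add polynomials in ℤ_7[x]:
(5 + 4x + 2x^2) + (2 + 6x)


Add coefficients mod 7:
x^0: 5 + 2 = 0 (mod 7)
x^1: 4 + 6 = 3 (mod 7)
x^2: 2 + 0 = 2 (mod 7)
Result: 3x + 2x^2

f + g = 3x + 2x^2


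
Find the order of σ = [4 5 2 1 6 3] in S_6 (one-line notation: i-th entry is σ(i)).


Cycle decomposition: (1 4) (2 5 6 3)
Cycle lengths: 2, 4
Order = lcm(2, 4) = 4

ord(σ) = 4


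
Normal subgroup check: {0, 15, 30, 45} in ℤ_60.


H = {0, 15, 30, 45} in ℤ_60
ℤ_60 is abelian; every subgroup of an abelian group is normal

Yes, normal subgroup


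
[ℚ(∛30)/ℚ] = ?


∛30 has minimal polynomial x³ - 30 (irreducible over ℚ since 30 is not a perfect cube)

[ℚ(∛30)/ℚ] = 3


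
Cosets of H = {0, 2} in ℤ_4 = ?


H = {0, 2}, |H| = 2
Number of cosets = |G|/|H| = 4/2 = 2
0 + H = {0, 2}
1 + H = {1, 3}

Cosets: 0+H={0,2}; 1+H={1,3}


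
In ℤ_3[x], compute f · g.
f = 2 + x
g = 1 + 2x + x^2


Expand and collect like terms; reduce coefficients mod 3:
x^0: 2·1 = 2 ≡ 2 (mod 3)
x^1: 2·2 + 1·1 = 5 ≡ 2 (mod 3)
x^2: 2·1 + 1·2 = 4 ≡ 1 (mod 3)
x^3: 1·1 = 1 ≡ 1 (mod 3)
Result: 2 + 2x + x^2 + x^3

f · g = 2 + 2x + x^2 + x^3


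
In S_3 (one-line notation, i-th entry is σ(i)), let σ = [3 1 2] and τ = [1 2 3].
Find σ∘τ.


σ∘τ: apply τ first, then σ
1 →τ 1 →σ 3
2 →τ 2 →σ 1
3 →τ 3 →σ 2

σ∘τ = [3 1 2]


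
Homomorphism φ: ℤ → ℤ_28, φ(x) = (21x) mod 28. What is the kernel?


Kernel = preimage of identity
ker(φ) = {x ∈ ℤ : 21x ≡ 0 (mod 28)}. gcd(21,28) = 7, so 21x ≡ 0 (mod 28) ⟺ x ≡ 0 (mod 28/7 = 4). Hence ker(φ) = 4ℤ

ker(φ) = 4ℤ


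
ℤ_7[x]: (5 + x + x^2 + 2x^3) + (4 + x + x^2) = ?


Add coefficients mod 7:
x^0: 5 + 4 = 2 (mod 7)
x^1: 1 + 1 = 2 (mod 7)
x^2: 1 + 1 = 2 (mod 7)
x^3: 2 + 0 = 2 (mod 7)
Result: 2 + 2x + 2x^2 + 2x^3

f + g = 2 + 2x + 2x^2 + 2x^3


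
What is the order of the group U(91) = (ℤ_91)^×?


U(n) is the group of units mod n; |U(n)| = φ(n)
|U(91)| = φ(91) = 72

|U(91) = (ℤ_91)^×| = 72


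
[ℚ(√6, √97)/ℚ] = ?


[ℚ(√6,√97):ℚ] = [ℚ(√6,√97):ℚ(√6)]·[ℚ(√6):ℚ] = 2·2 = 4

[ℚ(√6, √97)/ℚ] = 4


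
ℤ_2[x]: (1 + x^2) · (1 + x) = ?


Expand and collect like terms; reduce coefficients mod 2:
x^0: 1·1 = 1 ≡ 1 (mod 2)
x^1: 1·1 + 0·1 = 1 ≡ 1 (mod 2)
x^2: 0·1 + 1·1 = 1 ≡ 1 (mod 2)
x^3: 1·1 = 1 ≡ 1 (mod 2)
Result: 1 + x + x^2 + x^3

f · g = 1 + x + x^2 + x^3


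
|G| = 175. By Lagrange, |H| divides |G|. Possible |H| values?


Lagrange's theorem: |H| divides |G|
|G| = 175
Divisors of 175: 1, 5, 7, 25, 35, 175

Possible subgroup orders: {1, 5, 7, 25, 35, 175}


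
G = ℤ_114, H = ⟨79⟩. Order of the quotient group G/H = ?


|⟨79⟩| = n / gcd(79, 114) = 114 / 1 = 114
H is normal (ℤ_114 is abelian).
|G/H| = |G| / |H| = 114 / 114 = 1

|G/H| = 1


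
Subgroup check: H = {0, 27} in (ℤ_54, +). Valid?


Subgroup test for H = {0, 27} in (ℤ_54, +):
(1) 0 ∈ H? Yes
(2) Closure: for all a,b ∈ H, (a+b) mod 54 ∈ H? Yes
(3) Inverses: for all a ∈ H, -a mod 54 ∈ H? Yes

Yes, H is a subgroup of ℤ_54


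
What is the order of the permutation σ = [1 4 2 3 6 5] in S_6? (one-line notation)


Cycle decomposition: (2 4 3) (5 6)
Cycle lengths: 3, 2
Order = lcm(3, 2) = 6

ord(σ) = 6


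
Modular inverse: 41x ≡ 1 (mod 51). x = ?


Use the extended Euclidean algorithm to write 1 = 41·s + 51·t; then s mod 51 is the inverse.
Euclidean algorithm:
  41 = 0·51 + 41
  51 = 1·41 + 10
  41 = 4·10 + 1
  10 = 10·1 + 0
gcd(41,51) = 1
Back-substitution gives: 41·(5) + 51·(-4) = 1
So 41⁻¹ ≡ 5 ≡ 5 (mod 51)
Check: 41 × 5 = 205 ≡ 1 (mod 51) ✓

41⁻¹ ≡ 5 (mod 51)


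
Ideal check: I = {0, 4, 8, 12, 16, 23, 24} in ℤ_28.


Check ideal conditions for I = {0, 4, 8, 12, 16, 23, 24} in ℤ_28:
(1) I is an additive subgroup? No
(2) For r ∈ ℤ_28 and a ∈ I: r·a ∈ I? No  [counterexample: r=2, a=23, r·a mod 28 = 18 ∉ I]

No, I is not an ideal of ℤ_28


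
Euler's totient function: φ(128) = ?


Factor n: 128 = 2^7
φ(n) = n · ∏(1 - 1/p) over distinct primes p | n
φ(128) = 128 · (1 - 1/2) = 64

φ(128) = 64


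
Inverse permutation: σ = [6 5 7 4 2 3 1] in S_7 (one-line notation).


To find σ⁻¹, swap domain and range:
σ(1) = 6 → σ⁻¹(6) = 1
σ(2) = 5 → σ⁻¹(5) = 2
σ(3) = 7 → σ⁻¹(7) = 3
σ(4) = 4 → σ⁻¹(4) = 4
σ(5) = 2 → σ⁻¹(2) = 5
σ(6) = 3 → σ⁻¹(3) = 6
σ(7) = 1 → σ⁻¹(1) = 7

σ⁻¹ = [7 5 6 4 2 1 3]


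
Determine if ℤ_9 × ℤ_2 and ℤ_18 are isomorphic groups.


Comparing ℤ_9 × ℤ_2 and ℤ_18:
gcd(9,2) = 1, so ℤ_9 × ℤ_2 ≅ ℤ_18 (CRT)

Yes, ℤ_9 × ℤ_2 ≅ ℤ_18


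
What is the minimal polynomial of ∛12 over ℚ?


∛12 satisfies x³ - 12 = 0, irreducible over ℚ (no rational root; 12 is not a perfect cube)

Minimal polynomial: x³ - 12


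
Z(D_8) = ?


Z(G) = {g ∈ G | gx = xg for all x ∈ G}
For even n, Z(D_n) = {e, r^(n/2)}: the 180° rotation r^4 commutes with every reflection and rotation

Z(D_8) = {e, r^4}


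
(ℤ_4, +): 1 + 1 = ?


Operation: addition mod 4
1 + 1 = (a + b) mod 4 with a = 1, b = 1

1 + 1 = 2


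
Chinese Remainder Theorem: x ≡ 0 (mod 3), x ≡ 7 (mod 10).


m₁ = 3, m₂ = 10, gcd = 1, so CRT applies. M = m₁·m₂ = 30
Let M₁ = M/m₁ = 10, M₂ = M/m₂ = 3
Find y₁ ≡ M₁⁻¹ (mod m₁): 10⁻¹ ≡ 1 (mod 3)
Find y₂ ≡ M₂⁻¹ (mod m₂): 3⁻¹ ≡ 7 (mod 10)
x = a₁·M₁·y₁ + a₂·M₂·y₂ = 0·10·1 + 7·3·7 = 147
Reduce mod 30: x ≡ 27
Check: 27 mod 3 = 0 ✓, 27 mod 10 = 7 ✓

x ≡ 27 (mod 30)


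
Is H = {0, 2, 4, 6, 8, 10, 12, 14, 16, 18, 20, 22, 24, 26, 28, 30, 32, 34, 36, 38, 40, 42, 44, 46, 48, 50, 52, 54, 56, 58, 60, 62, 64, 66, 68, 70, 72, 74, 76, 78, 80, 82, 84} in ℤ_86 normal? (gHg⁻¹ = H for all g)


H = {0, 2, 4, 6, 8, 10, 12, 14, 16, 18, 20, 22, 24, 26, 28, 30, 32, 34, 36, 38, 40, 42, 44, 46, 48, 50, 52, 54, 56, 58, 60, 62, 64, 66, 68, 70, 72, 74, 76, 78, 80, 82, 84} in ℤ_86
ℤ_86 is abelian; every subgroup of an abelian group is normal

Yes, normal subgroup


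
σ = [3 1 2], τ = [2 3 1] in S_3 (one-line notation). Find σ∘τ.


σ∘τ: apply τ first, then σ
1 →τ 2 →σ 1
2 →τ 3 →σ 2
3 →τ 1 →σ 3

σ∘τ = [1 2 3]


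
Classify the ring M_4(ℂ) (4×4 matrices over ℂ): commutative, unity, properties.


Matrix multiplication is non-commutative for n ≥ 2; the identity matrix I is the unity; singular matrices give zero divisors, so not an integral domain
Commutative: No
Integral domain: No
Has unity: Yes

M_4(ℂ) (4×4 matrices over ℂ): Commutative=No, Unity=Yes


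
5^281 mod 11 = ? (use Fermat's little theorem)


Fermat's little theorem: if p is prime and gcd(a,p)=1, then a^(p-1) ≡ 1 (mod p)
p = 11 is prime, gcd(5,11) = 1
Reduce exponent: 281 mod 10 = 1
So 5^281 ≡ 5^1 (mod 11)
5^1 mod 11 = 5

5^281 ≡ 5 (mod 11)


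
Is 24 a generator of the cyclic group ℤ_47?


g generates ℤ_n iff gcd(g, n) = 1
gcd(24, 47) = 1
Since gcd = 1, 24 is a generator.

Yes, 24 generates ℤ_47


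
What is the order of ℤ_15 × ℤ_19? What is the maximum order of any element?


|ℤ_15 × ℤ_19| = 15 × 19 = 285
Max element order = lcm(15,19) = 285
Cyclic? Yes (gcd=1)

|ℤ_15×ℤ_19| = 285, max element order = 285


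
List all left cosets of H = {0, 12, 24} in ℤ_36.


H = {0, 12, 24}, |H| = 3
Number of cosets = |G|/|H| = 36/3 = 12
0 + H = {0, 12, 24}
1 + H = {1, 13, 25}
2 + H = {2, 14, 26}
3 + H = {3, 15, 27}
4 + H = {4, 16, 28}
5 + H = {5, 17, 29}
6 + H = {6, 18, 30}
7 + H = {7, 19, 31}
8 + H = {8, 20, 32}
9 + H = {9, 21, 33}
10 + H = {10, 22, 34}
11 + H = {11, 23, 35}

Cosets: 0+H={0,12,24}; 1+H={1,13,25}; 2+H={2,14,26}; 3+H={3,15,27}; 4+H={4,16,28}; 5+H={5,17,29}; 6+H={6,18,30}; 7+H={7,19,31}; 8+H={8,20,32}; 9+H={9,21,33}; 10+H={10,22,34}; 11+H={11,23,35}


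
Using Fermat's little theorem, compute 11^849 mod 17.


Fermat's little theorem: if p is prime and gcd(a,p)=1, then a^(p-1) ≡ 1 (mod p)
p = 17 is prime, gcd(11,17) = 1
Reduce exponent: 849 mod 16 = 1
So 11^849 ≡ 11^1 (mod 17)
11^1 mod 17 = 11

11^849 ≡ 11 (mod 17)


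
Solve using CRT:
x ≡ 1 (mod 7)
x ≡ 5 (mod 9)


m₁ = 7, m₂ = 9, gcd = 1, so CRT applies. M = m₁·m₂ = 63
Let M₁ = M/m₁ = 9, M₂ = M/m₂ = 7
Find y₁ ≡ M₁⁻¹ (mod m₁): 9⁻¹ ≡ 4 (mod 7)
Find y₂ ≡ M₂⁻¹ (mod m₂): 7⁻¹ ≡ 4 (mod 9)
x = a₁·M₁·y₁ + a₂·M₂·y₂ = 1·9·4 + 5·7·4 = 176
Reduce mod 63: x ≡ 50
Check: 50 mod 7 = 1 ✓, 50 mod 9 = 5 ✓

x ≡ 50 (mod 63)


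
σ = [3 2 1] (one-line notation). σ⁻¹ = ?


To find σ⁻¹, swap domain and range:
σ(1) = 3 → σ⁻¹(3) = 1
σ(2) = 2 → σ⁻¹(2) = 2
σ(3) = 1 → σ⁻¹(1) = 3

σ⁻¹ = [3 2 1]


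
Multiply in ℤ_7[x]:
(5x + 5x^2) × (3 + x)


Expand and collect like terms; reduce coefficients mod 7:
x^0: 0·3 = 0 ≡ 0 (mod 7)
x^1: 0·1 + 5·3 = 15 ≡ 1 (mod 7)
x^2: 5·1 + 5·3 = 20 ≡ 6 (mod 7)
x^3: 5·1 = 5 ≡ 5 (mod 7)
Result: x + 6x^2 + 5x^3

f · g = x + 6x^2 + 5x^3


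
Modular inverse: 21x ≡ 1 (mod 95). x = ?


Use the extended Euclidean algorithm to write 1 = 21·s + 95·t; then s mod 95 is the inverse.
Euclidean algorithm:
  21 = 0·95 + 21
  95 = 4·21 + 11
  21 = 1·11 + 10
  11 = 1·10 + 1
  10 = 10·1 + 0
gcd(21,95) = 1
Back-substitution gives: 21·(-9) + 95·(2) = 1
So 21⁻¹ ≡ -9 ≡ 86 (mod 95)
Check: 21 × 86 = 1806 ≡ 1 (mod 95) ✓

21⁻¹ ≡ 86 (mod 95)


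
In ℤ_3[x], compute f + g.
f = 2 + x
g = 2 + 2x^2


Add coefficients mod 3:
x^0: 2 + 2 = 1 (mod 3)
x^1: 1 + 0 = 1 (mod 3)
x^2: 0 + 2 = 2 (mod 3)
Result: 1 + x + 2x^2

f + g = 1 + x + 2x^2


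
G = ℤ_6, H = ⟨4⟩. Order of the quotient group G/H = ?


|⟨4⟩| = n / gcd(4, 6) = 6 / 2 = 3
H is normal (ℤ_6 is abelian).
|G/H| = |G| / |H| = 6 / 3 = 2

|G/H| = 2


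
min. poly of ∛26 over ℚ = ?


∛26 satisfies x³ - 26 = 0, irreducible over ℚ (no rational root; 26 is not a perfect cube)

Minimal polynomial: x³ - 26


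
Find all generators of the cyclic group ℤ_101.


g generates ℤ_n iff gcd(g,n) = 1
Prime factors of 101: 101
Generators are g ∈ {1,...,100} not divisible by any of these primes.
Generators: {1, 2, 3, 4, 5, 6, 7, 8, 9, 10, 11, 12, 13, 14, 15, 16, 17, 18, 19, 20, 21, 22, 23, 24, 25, 26, 27, 28, 29, 30, 31, 32, 33, 34, 35, 36, 37, 38, 39, 40, 41, 42, 43, 44, 45, 46, 47, 48, 49, 50, 51, 52, 53, 54, 55, 56, 57, 58, 59, 60, 61, 62, 63, 64, 65, 66, 67, 68, 69, 70, 71, 72, 73, 74, 75, 76, 77, 78, 79, 80, 81, 82, 83, 84, 85, 86, 87, 88, 89, 90, 91, 92, 93, 94, 95, 96, 97, 98, 99, 100}
Number of generators = φ(101) = 100

Generators of ℤ_101 = {1, 2, 3, 4, 5, 6, 7, 8, 9, 10, 11, 12, 13, 14, 15, 16, 17, 18, 19, 20, 21, 22, 23, 24, 25, 26, 27, 28, 29, 30, 31, 32, 33, 34, 35, 36, 37, 38, 39, 40, 41, 42, 43, 44, 45, 46, 47, 48, 49, 50, 51, 52, 53, 54, 55, 56, 57, 58, 59, 60, 61, 62, 63, 64, 65, 66, 67, 68, 69, 70, 71, 72, 73, 74, 75, 76, 77, 78, 79, 80, 81, 82, 83, 84, 85, 86, 87, 88, 89, 90, 91, 92, 93, 94, 95, 96, 97, 98, 99, 100}


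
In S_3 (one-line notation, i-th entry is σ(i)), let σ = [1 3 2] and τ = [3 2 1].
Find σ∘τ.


σ∘τ: apply τ first, then σ
1 →τ 3 →σ 2
2 →τ 2 →σ 3
3 →τ 1 →σ 1

σ∘τ = [2 3 1]


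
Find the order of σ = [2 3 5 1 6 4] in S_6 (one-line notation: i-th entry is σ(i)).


Cycle decomposition: (1 2 3 5 6 4)
Cycle lengths: 6
Order = lcm(6) = 6

ord(σ) = 6


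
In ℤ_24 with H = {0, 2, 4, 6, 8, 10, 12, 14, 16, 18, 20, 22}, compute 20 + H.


20 + H = {20 + h (mod 24) : h ∈ H}
20+0=20, 20+2=22, 20+4=0, 20+6=2, 20+8=4, 20+10=6, 20+12=8, 20+14=10, 20+16=12, 20+18=14, 20+20=16, 20+22=18
20 + H = {0, 2, 4, 6, 8, 10, 12, 14, 16, 18, 20, 22} = 0 + H

20 + H = {0, 2, 4, 6, 8, 10, 12, 14, 16, 18, 20, 22}


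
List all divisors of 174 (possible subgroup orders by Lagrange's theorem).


Lagrange's theorem: |H| divides |G|
|G| = 174
Divisors of 174: 1, 2, 3, 6, 29, 58, 87, 174

Possible subgroup orders: {1, 2, 3, 6, 29, 58, 87, 174}


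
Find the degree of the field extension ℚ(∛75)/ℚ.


∛75 has minimal polynomial x³ - 75 (irreducible over ℚ since 75 is not a perfect cube)

[ℚ(∛75)/ℚ] = 3


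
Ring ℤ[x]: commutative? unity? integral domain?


Polynomial ring over ℤ (an integral domain) is a commutative integral domain with unity 1
Commutative: Yes
Integral domain: Yes
Has unity: Yes

ℤ[x]: Commutative=Yes, Unity=Yes


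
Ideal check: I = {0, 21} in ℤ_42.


Check ideal conditions for I = {0, 21} in ℤ_42:
(1) I is an additive subgroup? Yes
(2) For r ∈ ℤ_42 and a ∈ I: r·a ∈ I? Yes

Yes, I is an ideal of ℤ_42


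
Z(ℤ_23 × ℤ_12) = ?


Z(G) = {g ∈ G | gx = xg for all x ∈ G}
Direct product of abelian groups is abelian, so Z(G) = G

Z(ℤ_23 × ℤ_12) = ℤ_23 × ℤ_12


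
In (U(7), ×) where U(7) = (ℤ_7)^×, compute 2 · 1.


Operation: multiplication mod 7
2 · 1 = (a × b) mod 7 with a = 2, b = 1

2 · 1 = 2


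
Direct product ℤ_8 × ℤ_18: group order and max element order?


|ℤ_8 × ℤ_18| = 8 × 18 = 144
Max element order = lcm(8,18) = 72
Cyclic? No (gcd=2)

|ℤ_8×ℤ_18| = 144, max element order = 72


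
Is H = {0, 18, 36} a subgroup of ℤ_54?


Subgroup test for H = {0, 18, 36} in (ℤ_54, +):
(1) 0 ∈ H? Yes
(2) Closure: for all a,b ∈ H, (a+b) mod 54 ∈ H? Yes
(3) Inverses: for all a ∈ H, -a mod 54 ∈ H? Yes

Yes, H is a subgroup of ℤ_54


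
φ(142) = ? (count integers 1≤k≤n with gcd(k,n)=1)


Factor n: 142 = 2 × 71
φ(n) = n · ∏(1 - 1/p) over distinct primes p | n
φ(142) = 142 · (1 - 1/2) · (1 - 1/71) = 70

φ(142) = 70


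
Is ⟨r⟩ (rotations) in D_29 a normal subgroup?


H = ⟨r⟩ (rotations) in D_29
The rotation subgroup ⟨r⟩ has index 2 in D_29, so it is normal

Yes, normal subgroup


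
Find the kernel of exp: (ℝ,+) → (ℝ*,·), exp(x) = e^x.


Kernel = preimage of identity
ker(exp) = {x ∈ ℝ | e^x = 1} = {0}

ker(exp) = {0}


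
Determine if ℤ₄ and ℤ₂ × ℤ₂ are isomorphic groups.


Comparing ℤ₄ and ℤ₂ × ℤ₂:
ℤ₄ has an element of order 4; ℤ₂×ℤ₂ has exponent 2

No, ℤ₄ ≇ ℤ₂ × ℤ₂


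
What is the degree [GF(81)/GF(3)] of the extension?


GF(81) = GF(3^4), so the extension degree is 4

[GF(81)/GF(3)] = 4


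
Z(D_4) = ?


Z(G) = {g ∈ G | gx = xg for all x ∈ G}
For even n, Z(D_n) = {e, r^(n/2)}: the 180° rotation r^2 commutes with every reflection and rotation

Z(D_4) = {e, r^2}


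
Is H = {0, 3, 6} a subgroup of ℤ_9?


Subgroup test for H = {0, 3, 6} in (ℤ_9, +):
(1) 0 ∈ H? Yes
(2) Closure: for all a,b ∈ H, (a+b) mod 9 ∈ H? Yes
(3) Inverses: for all a ∈ H, -a mod 9 ∈ H? Yes

Yes, H is a subgroup of ℤ_9


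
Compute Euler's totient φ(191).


Factor n: 191 = 191
φ(n) = n · ∏(1 - 1/p) over distinct primes p | n
φ(191) = 191 · (1 - 1/191) = 190

φ(191) = 190


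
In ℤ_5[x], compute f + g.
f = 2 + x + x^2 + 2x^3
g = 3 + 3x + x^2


Add coefficients mod 5:
x^0: 2 + 3 = 0 (mod 5)
x^1: 1 + 3 = 4 (mod 5)
x^2: 1 + 1 = 2 (mod 5)
x^3: 2 + 0 = 2 (mod 5)
Result: 4x + 2x^2 + 2x^3

f + g = 4x + 2x^2 + 2x^3


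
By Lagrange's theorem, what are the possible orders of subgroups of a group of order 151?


Lagrange's theorem: |H| divides |G|
|G| = 151
Divisors of 151: 1, 151

Possible subgroup orders: {1, 151}


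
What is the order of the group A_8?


|A_n| = n!/2 (even permutations)
|A_8| = 8!/2 = 40320/2 = 20160

|A_8| = 20160


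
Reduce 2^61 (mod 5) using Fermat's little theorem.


Fermat's little theorem: if p is prime and gcd(a,p)=1, then a^(p-1) ≡ 1 (mod p)
p = 5 is prime, gcd(2,5) = 1
Reduce exponent: 61 mod 4 = 1
So 2^61 ≡ 2^1 (mod 5)
2^1 mod 5 = 2

2^61 ≡ 2 (mod 5)


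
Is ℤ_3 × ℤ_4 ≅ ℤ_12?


Comparing ℤ_3 × ℤ_4 and ℤ_12:
gcd(3,4) = 1, so ℤ_3 × ℤ_4 ≅ ℤ_12 (CRT)

Yes, ℤ_3 × ℤ_4 ≅ ℤ_12


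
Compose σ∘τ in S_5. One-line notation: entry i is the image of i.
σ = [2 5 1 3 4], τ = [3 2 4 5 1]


σ∘τ: apply τ first, then σ
1 →τ 3 →σ 1
2 →τ 2 →σ 5
3 →τ 4 →σ 3
4 →τ 5 →σ 4
5 →τ 1 →σ 2

σ∘τ = [1 5 3 4 2]


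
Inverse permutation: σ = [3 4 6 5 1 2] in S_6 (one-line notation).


To find σ⁻¹, swap domain and range:
σ(1) = 3 → σ⁻¹(3) = 1
σ(2) = 4 → σ⁻¹(4) = 2
σ(3) = 6 → σ⁻¹(6) = 3
σ(4) = 5 → σ⁻¹(5) = 4
σ(5) = 1 → σ⁻¹(1) = 5
σ(6) = 2 → σ⁻¹(2) = 6

σ⁻¹ = [5 6 1 2 4 3]


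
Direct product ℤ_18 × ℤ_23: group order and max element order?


|ℤ_18 × ℤ_23| = 18 × 23 = 414
Max element order = lcm(18,23) = 414
Cyclic? Yes (gcd=1)

|ℤ_18×ℤ_23| = 414, max element order = 414


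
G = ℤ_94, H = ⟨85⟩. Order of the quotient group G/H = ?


|⟨85⟩| = n / gcd(85, 94) = 94 / 1 = 94
H is normal (ℤ_94 is abelian).
|G/H| = |G| / |H| = 94 / 94 = 1

|G/H| = 1


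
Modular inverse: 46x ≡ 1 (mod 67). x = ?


Use the extended Euclidean algorithm to write 1 = 46·s + 67·t; then s mod 67 is the inverse.
Euclidean algorithm:
  46 = 0·67 + 46
  67 = 1·46 + 21
  46 = 2·21 + 4
  21 = 5·4 + 1
  4 = 4·1 + 0
gcd(46,67) = 1
Back-substitution gives: 46·(-16) + 67·(11) = 1
So 46⁻¹ ≡ -16 ≡ 51 (mod 67)
Check: 46 × 51 = 2346 ≡ 1 (mod 67) ✓

46⁻¹ ≡ 51 (mod 67)


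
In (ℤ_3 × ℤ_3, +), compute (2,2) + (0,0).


Operation: componentwise addition mod (3, 3)
(2,2) + (0,0) = ((a₁+b₁) mod 3, (a₂+b₂) mod 3) with a = (2,2), b = (0,0)

(2,2) + (0,0) = (2,2)


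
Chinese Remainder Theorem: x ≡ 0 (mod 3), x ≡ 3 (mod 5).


m₁ = 3, m₂ = 5, gcd = 1, so CRT applies. M = m₁·m₂ = 15
Let M₁ = M/m₁ = 5, M₂ = M/m₂ = 3
Find y₁ ≡ M₁⁻¹ (mod m₁): 5⁻¹ ≡ 2 (mod 3)
Find y₂ ≡ M₂⁻¹ (mod m₂): 3⁻¹ ≡ 2 (mod 5)
x = a₁·M₁·y₁ + a₂·M₂·y₂ = 0·5·2 + 3·3·2 = 18
Reduce mod 15: x ≡ 3
Check: 3 mod 3 = 0 ✓, 3 mod 5 = 3 ✓

x ≡ 3 (mod 15)


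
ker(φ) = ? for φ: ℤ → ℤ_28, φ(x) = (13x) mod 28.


Kernel = preimage of identity
ker(φ) = {x ∈ ℤ : 13x ≡ 0 (mod 28)}. gcd(13,28) = 1, so 13x ≡ 0 (mod 28) ⟺ x ≡ 0 (mod 28/1 = 28). Hence ker(φ) = 28ℤ

ker(φ) = 28ℤ


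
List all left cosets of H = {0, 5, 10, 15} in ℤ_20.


H = {0, 5, 10, 15}, |H| = 4
Number of cosets = |G|/|H| = 20/4 = 5
0 + H = {0, 5, 10, 15}
1 + H = {1, 6, 11, 16}
2 + H = {2, 7, 12, 17}
3 + H = {3, 8, 13, 18}
4 + H = {4, 9, 14, 19}

Cosets: 0+H={0,5,10,15}; 1+H={1,6,11,16}; 2+H={2,7,12,17}; 3+H={3,8,13,18}; 4+H={4,9,14,19}


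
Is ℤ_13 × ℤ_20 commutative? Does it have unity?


Direct product ring; commutative with unity (1,1); but (1,0)·(0,1) = (0,0) gives zero divisors, so not an integral domain
Commutative: Yes
Integral domain: No
Has unity: Yes

ℤ_13 × ℤ_20: Commutative=Yes, Unity=Yes


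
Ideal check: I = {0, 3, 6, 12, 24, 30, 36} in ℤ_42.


Check ideal conditions for I = {0, 3, 6, 12, 24, 30, 36} in ℤ_42:
(1) I is an additive subgroup? No
(2) For r ∈ ℤ_42 and a ∈ I: r·a ∈ I? No  [counterexample: r=2, a=30, r·a mod 42 = 18 ∉ I]

No, I is not an ideal of ℤ_42


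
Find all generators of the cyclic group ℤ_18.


g generates ℤ_n iff gcd(g,n) = 1
Prime factors of 18: 2, 3
Generators are g ∈ {1,...,17} not divisible by any of these primes.
Generators: {1, 5, 7, 11, 13, 17}
Number of generators = φ(18) = 6

Generators of ℤ_18 = {1, 5, 7, 11, 13, 17}


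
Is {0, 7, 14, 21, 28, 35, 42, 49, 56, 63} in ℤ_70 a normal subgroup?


H = {0, 7, 14, 21, 28, 35, 42, 49, 56, 63} in ℤ_70
ℤ_70 is abelian; every subgroup of an abelian group is normal

Yes, normal subgroup


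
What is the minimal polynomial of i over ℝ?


i satisfies x² + 1 = 0, irreducible over ℝ

Minimal polynomial: x² + 1


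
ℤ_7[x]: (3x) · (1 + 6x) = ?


Expand and collect like terms; reduce coefficients mod 7:
x^0: 0·1 = 0 ≡ 0 (mod 7)
x^1: 0·6 + 3·1 = 3 ≡ 3 (mod 7)
x^2: 3·6 = 18 ≡ 4 (mod 7)
Result: 3x + 4x^2

f · g = 3x + 4x^2


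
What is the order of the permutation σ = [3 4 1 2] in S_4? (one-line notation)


Cycle decomposition: (1 3) (2 4)
Cycle lengths: 2, 2
Order = lcm(2, 2) = 2

ord(σ) = 2


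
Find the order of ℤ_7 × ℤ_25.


|A × B| = |A| · |B|
|ℤ_7 × ℤ_25| = 7 × 25 = 175

|ℤ_7 × ℤ_25| = 175


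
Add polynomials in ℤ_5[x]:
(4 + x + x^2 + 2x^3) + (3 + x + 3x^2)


Add coefficients mod 5:
x^0: 4 + 3 = 2 (mod 5)
x^1: 1 + 1 = 2 (mod 5)
x^2: 1 + 3 = 4 (mod 5)
x^3: 2 + 0 = 2 (mod 5)
Result: 2 + 2x + 4x^2 + 2x^3

f + g = 2 + 2x + 4x^2 + 2x^3


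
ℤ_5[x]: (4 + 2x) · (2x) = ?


Expand and collect like terms; reduce coefficients mod 5:
x^0: 4·0 = 0 ≡ 0 (mod 5)
x^1: 4·2 + 2·0 = 8 ≡ 3 (mod 5)
x^2: 2·2 = 4 ≡ 4 (mod 5)
Result: 3x + 4x^2

f · g = 3x + 4x^2


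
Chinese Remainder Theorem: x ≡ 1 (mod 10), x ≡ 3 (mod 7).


m₁ = 10, m₂ = 7, gcd = 1, so CRT applies. M = m₁·m₂ = 70
Let M₁ = M/m₁ = 7, M₂ = M/m₂ = 10
Find y₁ ≡ M₁⁻¹ (mod m₁): 7⁻¹ ≡ 3 (mod 10)
Find y₂ ≡ M₂⁻¹ (mod m₂): 10⁻¹ ≡ 5 (mod 7)
x = a₁·M₁·y₁ + a₂·M₂·y₂ = 1·7·3 + 3·10·5 = 171
Reduce mod 70: x ≡ 31
Check: 31 mod 10 = 1 ✓, 31 mod 7 = 3 ✓

x ≡ 31 (mod 70)


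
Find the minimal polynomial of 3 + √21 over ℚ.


Let α = 3 + √21. Then α - 3 = √21, so (α - 3)² = 21, giving α² - 6α - 12 = 0. Degree 2 and α ∉ ℚ, so this is the minimal polynomial.

Minimal polynomial: x² - 6x - 12


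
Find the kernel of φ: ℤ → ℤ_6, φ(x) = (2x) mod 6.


Kernel = preimage of identity
ker(φ) = {x ∈ ℤ : 2x ≡ 0 (mod 6)}. gcd(2,6) = 2, so 2x ≡ 0 (mod 6) ⟺ x ≡ 0 (mod 6/2 = 3). Hence ker(φ) = 3ℤ

ker(φ) = 3ℤ


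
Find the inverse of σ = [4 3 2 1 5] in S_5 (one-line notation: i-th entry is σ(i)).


To find σ⁻¹, swap domain and range:
σ(1) = 4 → σ⁻¹(4) = 1
σ(2) = 3 → σ⁻¹(3) = 2
σ(3) = 2 → σ⁻¹(2) = 3
σ(4) = 1 → σ⁻¹(1) = 4
σ(5) = 5 → σ⁻¹(5) = 5

σ⁻¹ = [4 3 2 1 5]


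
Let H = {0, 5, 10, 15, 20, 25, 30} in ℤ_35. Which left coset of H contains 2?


2 + H = {2 + h (mod 35) : h ∈ H}
2+0=2, 2+5=7, 2+10=12, 2+15=17, 2+20=22, 2+25=27, 2+30=32

2 + H = {2, 7, 12, 17, 22, 27, 32}


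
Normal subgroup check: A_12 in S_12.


H = A_12 in S_12
A_12 has index 2 in S_12, and every subgroup of index 2 is normal

Yes, normal subgroup


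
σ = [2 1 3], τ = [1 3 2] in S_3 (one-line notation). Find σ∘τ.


σ∘τ: apply τ first, then σ
1 →τ 1 →σ 2
2 →τ 3 →σ 3
3 →τ 2 →σ 1

σ∘τ = [2 3 1]


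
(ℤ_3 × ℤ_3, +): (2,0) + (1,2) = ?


Operation: componentwise addition mod (3, 3)
(2,0) + (1,2) = ((a₁+b₁) mod 3, (a₂+b₂) mod 3) with a = (2,0), b = (1,2)

(2,0) + (1,2) = (0,2)


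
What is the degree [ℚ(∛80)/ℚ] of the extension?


∛80 has minimal polynomial x³ - 80 (irreducible over ℚ since 80 is not a perfect cube)

[ℚ(∛80)/ℚ] = 3


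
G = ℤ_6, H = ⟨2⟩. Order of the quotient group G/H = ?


|⟨2⟩| = n / gcd(2, 6) = 6 / 2 = 3
H is normal (ℤ_6 is abelian).
|G/H| = |G| / |H| = 6 / 3 = 2

|G/H| = 2


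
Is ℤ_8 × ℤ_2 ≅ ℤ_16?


Comparing ℤ_8 × ℤ_2 and ℤ_16:
gcd(8,2) = 2 ≠ 1. Max element order in ℤ_8×ℤ_2 is lcm(8,2) = 8 < 16, so it has no element of order 16

No, ℤ_8 × ℤ_2 ≇ ℤ_16


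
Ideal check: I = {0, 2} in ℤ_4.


Check ideal conditions for I = {0, 2} in ℤ_4:
(1) I is an additive subgroup? Yes
(2) For r ∈ ℤ_4 and a ∈ I: r·a ∈ I? Yes

Yes, I is an ideal of ℤ_4


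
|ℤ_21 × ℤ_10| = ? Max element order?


|ℤ_21 × ℤ_10| = 21 × 10 = 210
Max element order = lcm(21,10) = 210
Cyclic? Yes (gcd=1)

|ℤ_21×ℤ_10| = 210, max element order = 210


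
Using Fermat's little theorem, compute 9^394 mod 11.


Fermat's little theorem: if p is prime and gcd(a,p)=1, then a^(p-1) ≡ 1 (mod p)
p = 11 is prime, gcd(9,11) = 1
Reduce exponent: 394 mod 10 = 4
So 9^394 ≡ 9^4 (mod 11)
9^4 mod 11 = 5

9^394 ≡ 5 (mod 11)


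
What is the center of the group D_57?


Z(G) = {g ∈ G | gx = xg for all x ∈ G}
For odd n, Z(D_n) = {e}: no nontrivial rotation commutes with all reflections

Z(D_57) = {e}


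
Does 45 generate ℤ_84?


g generates ℤ_n iff gcd(g, n) = 1
gcd(45, 84) = 3
Since gcd = 3 ≠ 1, ⟨45⟩ has order 28 < 84, so 45 is not a generator.

No, 45 does not generate ℤ_84


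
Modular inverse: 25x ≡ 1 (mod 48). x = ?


Use the extended Euclidean algorithm to write 1 = 25·s + 48·t; then s mod 48 is the inverse.
Euclidean algorithm:
  25 = 0·48 + 25
  48 = 1·25 + 23
  25 = 1·23 + 2
  23 = 11·2 + 1
  2 = 2·1 + 0
gcd(25,48) = 1
Back-substitution gives: 25·(-23) + 48·(12) = 1
So 25⁻¹ ≡ -23 ≡ 25 (mod 48)
Check: 25 × 25 = 625 ≡ 1 (mod 48) ✓

25⁻¹ ≡ 25 (mod 48)
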